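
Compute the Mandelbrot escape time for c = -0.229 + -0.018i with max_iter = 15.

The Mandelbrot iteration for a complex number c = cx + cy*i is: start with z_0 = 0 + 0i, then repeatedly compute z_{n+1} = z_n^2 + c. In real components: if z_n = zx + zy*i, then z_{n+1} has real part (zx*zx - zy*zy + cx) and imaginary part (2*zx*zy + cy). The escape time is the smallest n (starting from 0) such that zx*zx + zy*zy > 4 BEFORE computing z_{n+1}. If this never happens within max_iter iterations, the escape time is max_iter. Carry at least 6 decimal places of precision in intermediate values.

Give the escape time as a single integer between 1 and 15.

Answer: 15

Derivation:
z_0 = 0 + 0i, c = -0.2290 + -0.0180i
Iter 1: z = -0.2290 + -0.0180i, |z|^2 = 0.0528
Iter 2: z = -0.1769 + -0.0098i, |z|^2 = 0.0314
Iter 3: z = -0.1978 + -0.0145i, |z|^2 = 0.0393
Iter 4: z = -0.1901 + -0.0122i, |z|^2 = 0.0363
Iter 5: z = -0.1930 + -0.0133i, |z|^2 = 0.0374
Iter 6: z = -0.1919 + -0.0128i, |z|^2 = 0.0370
Iter 7: z = -0.1923 + -0.0131i, |z|^2 = 0.0372
Iter 8: z = -0.1922 + -0.0130i, |z|^2 = 0.0371
Iter 9: z = -0.1922 + -0.0130i, |z|^2 = 0.0371
Iter 10: z = -0.1922 + -0.0130i, |z|^2 = 0.0371
Iter 11: z = -0.1922 + -0.0130i, |z|^2 = 0.0371
Iter 12: z = -0.1922 + -0.0130i, |z|^2 = 0.0371
Iter 13: z = -0.1922 + -0.0130i, |z|^2 = 0.0371
Iter 14: z = -0.1922 + -0.0130i, |z|^2 = 0.0371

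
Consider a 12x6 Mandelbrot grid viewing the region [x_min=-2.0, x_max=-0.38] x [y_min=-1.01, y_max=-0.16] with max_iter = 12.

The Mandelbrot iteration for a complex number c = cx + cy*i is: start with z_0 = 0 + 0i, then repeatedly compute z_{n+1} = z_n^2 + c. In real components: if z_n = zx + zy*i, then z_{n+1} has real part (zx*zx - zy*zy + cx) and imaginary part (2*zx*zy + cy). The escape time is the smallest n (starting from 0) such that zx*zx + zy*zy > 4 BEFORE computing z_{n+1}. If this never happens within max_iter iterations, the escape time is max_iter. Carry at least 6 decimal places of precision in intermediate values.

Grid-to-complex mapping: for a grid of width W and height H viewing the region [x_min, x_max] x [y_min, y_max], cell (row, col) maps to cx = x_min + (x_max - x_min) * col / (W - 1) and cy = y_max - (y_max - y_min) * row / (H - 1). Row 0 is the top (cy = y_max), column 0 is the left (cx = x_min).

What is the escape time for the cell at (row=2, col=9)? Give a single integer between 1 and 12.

Answer: 9

Derivation:
z_0 = 0 + 0i, c = -0.6745 + -0.5000i
Iter 1: z = -0.6745 + -0.5000i, |z|^2 = 0.7050
Iter 2: z = -0.4695 + 0.1745i, |z|^2 = 0.2509
Iter 3: z = -0.4845 + -0.6639i, |z|^2 = 0.6756
Iter 4: z = -0.8805 + 0.1434i, |z|^2 = 0.7959
Iter 5: z = 0.0802 + -0.7525i, |z|^2 = 0.5727
Iter 6: z = -1.2344 + -0.6208i, |z|^2 = 1.9091
Iter 7: z = 0.4639 + 1.0325i, |z|^2 = 1.2813
Iter 8: z = -1.5255 + 0.4579i, |z|^2 = 2.5368
Iter 9: z = 1.4428 + -1.8971i, |z|^2 = 5.6808
Escaped at iteration 9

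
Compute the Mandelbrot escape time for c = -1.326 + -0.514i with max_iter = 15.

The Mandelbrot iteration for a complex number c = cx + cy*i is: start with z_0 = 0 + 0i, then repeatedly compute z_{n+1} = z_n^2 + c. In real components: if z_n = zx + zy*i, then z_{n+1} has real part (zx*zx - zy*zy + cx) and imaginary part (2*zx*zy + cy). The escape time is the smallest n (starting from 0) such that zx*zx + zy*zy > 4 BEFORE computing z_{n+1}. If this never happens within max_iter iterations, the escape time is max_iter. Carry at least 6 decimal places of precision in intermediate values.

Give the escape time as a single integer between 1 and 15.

z_0 = 0 + 0i, c = -1.3260 + -0.5140i
Iter 1: z = -1.3260 + -0.5140i, |z|^2 = 2.0225
Iter 2: z = 0.1681 + 0.8491i, |z|^2 = 0.7493
Iter 3: z = -2.0188 + -0.2286i, |z|^2 = 4.1277
Escaped at iteration 3

Answer: 3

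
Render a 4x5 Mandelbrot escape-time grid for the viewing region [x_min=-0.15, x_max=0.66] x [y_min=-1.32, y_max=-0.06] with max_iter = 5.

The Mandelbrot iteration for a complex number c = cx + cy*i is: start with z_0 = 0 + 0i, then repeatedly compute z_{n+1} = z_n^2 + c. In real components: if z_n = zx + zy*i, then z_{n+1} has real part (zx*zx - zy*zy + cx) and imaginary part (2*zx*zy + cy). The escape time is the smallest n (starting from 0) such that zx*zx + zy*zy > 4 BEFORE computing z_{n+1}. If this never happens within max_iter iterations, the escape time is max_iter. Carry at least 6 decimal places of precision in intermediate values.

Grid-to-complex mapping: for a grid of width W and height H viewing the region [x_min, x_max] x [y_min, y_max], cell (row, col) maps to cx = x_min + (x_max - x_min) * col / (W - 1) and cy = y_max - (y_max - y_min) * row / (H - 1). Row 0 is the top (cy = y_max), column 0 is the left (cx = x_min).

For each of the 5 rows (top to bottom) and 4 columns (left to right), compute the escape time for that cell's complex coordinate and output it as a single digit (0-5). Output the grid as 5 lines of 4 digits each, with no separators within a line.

(row=0, col=0): c = -0.1500 + -0.0600i → escape time 5
(row=0, col=1): c = 0.1200 + -0.0600i → escape time 5
(row=0, col=2): c = 0.3900 + -0.0600i → escape time 5
(row=0, col=3): c = 0.6600 + -0.0600i → escape time 4
(row=1, col=0): c = -0.1500 + -0.3750i → escape time 5
(row=1, col=1): c = 0.1200 + -0.3750i → escape time 5
(row=1, col=2): c = 0.3900 + -0.3750i → escape time 5
(row=1, col=3): c = 0.6600 + -0.3750i → escape time 3
(row=2, col=0): c = -0.1500 + -0.6900i → escape time 5
(row=2, col=1): c = 0.1200 + -0.6900i → escape time 5
(row=2, col=2): c = 0.3900 + -0.6900i → escape time 5
(row=2, col=3): c = 0.6600 + -0.6900i → escape time 3
(row=3, col=0): c = -0.1500 + -1.0050i → escape time 5
(row=3, col=1): c = 0.1200 + -1.0050i → escape time 4
(row=3, col=2): c = 0.3900 + -1.0050i → escape time 3
(row=3, col=3): c = 0.6600 + -1.0050i → escape time 2
(row=4, col=0): c = -0.1500 + -1.3200i → escape time 2
(row=4, col=1): c = 0.1200 + -1.3200i → escape time 2
(row=4, col=2): c = 0.3900 + -1.3200i → escape time 2
(row=4, col=3): c = 0.6600 + -1.3200i → escape time 2

Answer: 5554
5553
5553
5432
2222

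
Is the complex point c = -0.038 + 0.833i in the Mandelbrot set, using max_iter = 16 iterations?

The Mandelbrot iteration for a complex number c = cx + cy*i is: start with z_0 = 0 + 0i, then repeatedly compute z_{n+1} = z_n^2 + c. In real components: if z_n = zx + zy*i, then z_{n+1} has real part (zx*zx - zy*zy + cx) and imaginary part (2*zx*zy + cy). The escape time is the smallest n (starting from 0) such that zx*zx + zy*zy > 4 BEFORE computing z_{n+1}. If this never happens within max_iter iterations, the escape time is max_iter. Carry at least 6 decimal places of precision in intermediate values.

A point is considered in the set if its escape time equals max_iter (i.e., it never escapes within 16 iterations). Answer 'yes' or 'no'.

z_0 = 0 + 0i, c = -0.0380 + 0.8330i
Iter 1: z = -0.0380 + 0.8330i, |z|^2 = 0.6953
Iter 2: z = -0.7304 + 0.7697i, |z|^2 = 1.1260
Iter 3: z = -0.0969 + -0.2914i, |z|^2 = 0.0943
Iter 4: z = -0.1135 + 0.8895i, |z|^2 = 0.8040
Iter 5: z = -0.8163 + 0.6310i, |z|^2 = 1.0644
Iter 6: z = 0.2301 + -0.1971i, |z|^2 = 0.0918
Iter 7: z = -0.0239 + 0.7423i, |z|^2 = 0.5516
Iter 8: z = -0.5884 + 0.7975i, |z|^2 = 0.9822
Iter 9: z = -0.3278 + -0.1055i, |z|^2 = 0.1186
Iter 10: z = 0.0583 + 0.9022i, |z|^2 = 0.8173
Iter 11: z = -0.8485 + 0.9382i, |z|^2 = 1.6003
Iter 12: z = -0.1983 + -0.7592i, |z|^2 = 0.6157
Iter 13: z = -0.5751 + 1.1340i, |z|^2 = 1.6168
Iter 14: z = -0.9933 + -0.4714i, |z|^2 = 1.2088
Iter 15: z = 0.7264 + 1.7694i, |z|^2 = 3.6586
Did not escape in 16 iterations → in set

Answer: yes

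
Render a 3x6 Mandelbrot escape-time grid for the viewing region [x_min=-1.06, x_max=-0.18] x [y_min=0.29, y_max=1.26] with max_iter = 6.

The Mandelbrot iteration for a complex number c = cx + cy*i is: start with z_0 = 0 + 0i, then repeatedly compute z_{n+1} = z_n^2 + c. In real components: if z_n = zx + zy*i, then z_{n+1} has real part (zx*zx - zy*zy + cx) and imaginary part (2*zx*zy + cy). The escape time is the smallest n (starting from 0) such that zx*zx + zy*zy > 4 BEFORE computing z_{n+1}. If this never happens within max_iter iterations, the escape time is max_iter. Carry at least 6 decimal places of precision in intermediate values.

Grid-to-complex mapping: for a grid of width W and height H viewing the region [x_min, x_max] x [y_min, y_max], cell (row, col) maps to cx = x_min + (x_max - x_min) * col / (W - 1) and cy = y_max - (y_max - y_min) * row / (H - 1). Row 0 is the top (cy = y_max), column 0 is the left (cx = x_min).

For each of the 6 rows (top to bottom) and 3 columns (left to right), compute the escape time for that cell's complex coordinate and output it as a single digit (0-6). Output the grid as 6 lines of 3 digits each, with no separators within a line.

(row=0, col=0): c = -1.0600 + 1.2600i → escape time 2
(row=0, col=1): c = -0.6200 + 1.2600i → escape time 3
(row=0, col=2): c = -0.1800 + 1.2600i → escape time 3
(row=1, col=0): c = -1.0600 + 1.0660i → escape time 3
(row=1, col=1): c = -0.6200 + 1.0660i → escape time 3
(row=1, col=2): c = -0.1800 + 1.0660i → escape time 6
(row=2, col=0): c = -1.0600 + 0.8720i → escape time 3
(row=2, col=1): c = -0.6200 + 0.8720i → escape time 4
(row=2, col=2): c = -0.1800 + 0.8720i → escape time 6
(row=3, col=0): c = -1.0600 + 0.6780i → escape time 4
(row=3, col=1): c = -0.6200 + 0.6780i → escape time 6
(row=3, col=2): c = -0.1800 + 0.6780i → escape time 6
(row=4, col=0): c = -1.0600 + 0.4840i → escape time 5
(row=4, col=1): c = -0.6200 + 0.4840i → escape time 6
(row=4, col=2): c = -0.1800 + 0.4840i → escape time 6
(row=5, col=0): c = -1.0600 + 0.2900i → escape time 6
(row=5, col=1): c = -0.6200 + 0.2900i → escape time 6
(row=5, col=2): c = -0.1800 + 0.2900i → escape time 6

Answer: 233
336
346
466
566
666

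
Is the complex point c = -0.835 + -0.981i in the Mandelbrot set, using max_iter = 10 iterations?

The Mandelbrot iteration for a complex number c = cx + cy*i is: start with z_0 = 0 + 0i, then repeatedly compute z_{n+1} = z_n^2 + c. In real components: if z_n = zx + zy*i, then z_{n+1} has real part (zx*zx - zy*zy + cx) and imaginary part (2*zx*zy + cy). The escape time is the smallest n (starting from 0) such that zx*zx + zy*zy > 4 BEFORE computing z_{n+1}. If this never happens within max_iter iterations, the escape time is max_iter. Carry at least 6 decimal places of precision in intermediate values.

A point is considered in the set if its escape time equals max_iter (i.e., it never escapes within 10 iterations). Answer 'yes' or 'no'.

z_0 = 0 + 0i, c = -0.8350 + -0.9810i
Iter 1: z = -0.8350 + -0.9810i, |z|^2 = 1.6596
Iter 2: z = -1.1001 + 0.6573i, |z|^2 = 1.6423
Iter 3: z = -0.0567 + -2.4272i, |z|^2 = 5.8944
Escaped at iteration 3

Answer: no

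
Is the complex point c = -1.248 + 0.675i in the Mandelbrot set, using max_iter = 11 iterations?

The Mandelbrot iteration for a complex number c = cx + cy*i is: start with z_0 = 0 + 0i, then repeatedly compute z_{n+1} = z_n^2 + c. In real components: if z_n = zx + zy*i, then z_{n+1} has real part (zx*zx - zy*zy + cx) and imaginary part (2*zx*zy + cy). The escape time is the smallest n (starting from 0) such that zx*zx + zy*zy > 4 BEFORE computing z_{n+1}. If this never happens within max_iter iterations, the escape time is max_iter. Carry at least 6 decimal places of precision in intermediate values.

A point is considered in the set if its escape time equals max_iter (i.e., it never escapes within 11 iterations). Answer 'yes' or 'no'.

z_0 = 0 + 0i, c = -1.2480 + 0.6750i
Iter 1: z = -1.2480 + 0.6750i, |z|^2 = 2.0131
Iter 2: z = -0.1461 + -1.0098i, |z|^2 = 1.0410
Iter 3: z = -2.2463 + 0.9701i, |z|^2 = 5.9872
Escaped at iteration 3

Answer: no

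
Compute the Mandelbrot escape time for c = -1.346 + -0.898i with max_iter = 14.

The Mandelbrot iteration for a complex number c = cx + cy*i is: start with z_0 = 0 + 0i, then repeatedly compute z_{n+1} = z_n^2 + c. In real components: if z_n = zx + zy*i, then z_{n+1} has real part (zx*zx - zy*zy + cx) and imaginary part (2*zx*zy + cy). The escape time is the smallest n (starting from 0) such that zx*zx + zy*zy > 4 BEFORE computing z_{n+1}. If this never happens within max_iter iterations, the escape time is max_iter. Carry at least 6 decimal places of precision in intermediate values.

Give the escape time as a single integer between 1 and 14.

Answer: 3

Derivation:
z_0 = 0 + 0i, c = -1.3460 + -0.8980i
Iter 1: z = -1.3460 + -0.8980i, |z|^2 = 2.6181
Iter 2: z = -0.3407 + 1.5194i, |z|^2 = 2.4247
Iter 3: z = -3.5386 + -1.9333i, |z|^2 = 16.2590
Escaped at iteration 3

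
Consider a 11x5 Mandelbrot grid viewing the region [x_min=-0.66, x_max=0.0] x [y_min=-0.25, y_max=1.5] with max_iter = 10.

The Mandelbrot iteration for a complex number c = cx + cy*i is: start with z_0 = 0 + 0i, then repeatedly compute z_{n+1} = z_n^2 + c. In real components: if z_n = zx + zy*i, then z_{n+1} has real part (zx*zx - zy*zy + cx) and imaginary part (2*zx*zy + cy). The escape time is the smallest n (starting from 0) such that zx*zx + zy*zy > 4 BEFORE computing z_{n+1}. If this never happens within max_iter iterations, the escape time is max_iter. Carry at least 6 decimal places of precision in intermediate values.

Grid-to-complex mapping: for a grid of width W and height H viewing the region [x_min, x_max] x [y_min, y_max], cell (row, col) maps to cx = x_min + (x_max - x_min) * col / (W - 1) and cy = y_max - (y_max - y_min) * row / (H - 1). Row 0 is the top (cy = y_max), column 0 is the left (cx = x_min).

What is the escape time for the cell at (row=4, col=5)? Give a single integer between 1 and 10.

z_0 = 0 + 0i, c = -0.3300 + -0.2500i
Iter 1: z = -0.3300 + -0.2500i, |z|^2 = 0.1714
Iter 2: z = -0.2836 + -0.0850i, |z|^2 = 0.0877
Iter 3: z = -0.2568 + -0.2018i, |z|^2 = 0.1067
Iter 4: z = -0.3048 + -0.1464i, |z|^2 = 0.1143
Iter 5: z = -0.2585 + -0.1608i, |z|^2 = 0.0927
Iter 6: z = -0.2890 + -0.1669i, |z|^2 = 0.1114
Iter 7: z = -0.2743 + -0.1535i, |z|^2 = 0.0988
Iter 8: z = -0.2783 + -0.1658i, |z|^2 = 0.1049
Iter 9: z = -0.2800 + -0.1577i, |z|^2 = 0.1033

Answer: 10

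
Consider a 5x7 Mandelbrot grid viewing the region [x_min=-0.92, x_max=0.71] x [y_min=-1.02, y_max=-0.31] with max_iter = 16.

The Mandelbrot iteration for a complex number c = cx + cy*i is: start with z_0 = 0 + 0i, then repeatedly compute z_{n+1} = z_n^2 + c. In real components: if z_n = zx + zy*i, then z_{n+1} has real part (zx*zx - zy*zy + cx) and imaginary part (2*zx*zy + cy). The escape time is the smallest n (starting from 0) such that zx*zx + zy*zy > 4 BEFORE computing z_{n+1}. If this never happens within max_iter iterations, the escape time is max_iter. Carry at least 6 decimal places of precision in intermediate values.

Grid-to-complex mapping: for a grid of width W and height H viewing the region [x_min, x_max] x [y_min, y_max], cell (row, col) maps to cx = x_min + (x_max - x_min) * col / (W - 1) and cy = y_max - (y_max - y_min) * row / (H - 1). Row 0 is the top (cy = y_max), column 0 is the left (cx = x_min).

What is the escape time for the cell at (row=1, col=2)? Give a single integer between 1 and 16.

Answer: 16

Derivation:
z_0 = 0 + 0i, c = -0.1050 + -0.4283i
Iter 1: z = -0.1050 + -0.4283i, |z|^2 = 0.1945
Iter 2: z = -0.2774 + -0.3384i, |z|^2 = 0.1915
Iter 3: z = -0.1425 + -0.2406i, |z|^2 = 0.0782
Iter 4: z = -0.1426 + -0.3598i, |z|^2 = 0.1497
Iter 5: z = -0.2141 + -0.3258i, |z|^2 = 0.1520
Iter 6: z = -0.1653 + -0.2888i, |z|^2 = 0.1107
Iter 7: z = -0.1611 + -0.3329i, |z|^2 = 0.1367
Iter 8: z = -0.1898 + -0.3211i, |z|^2 = 0.1391
Iter 9: z = -0.1721 + -0.3064i, |z|^2 = 0.1235
Iter 10: z = -0.1693 + -0.3229i, |z|^2 = 0.1329
Iter 11: z = -0.1806 + -0.3190i, |z|^2 = 0.1344
Iter 12: z = -0.1742 + -0.3131i, |z|^2 = 0.1284
Iter 13: z = -0.1727 + -0.3193i, |z|^2 = 0.1318
Iter 14: z = -0.1771 + -0.3180i, |z|^2 = 0.1325
Iter 15: z = -0.1748 + -0.3157i, |z|^2 = 0.1302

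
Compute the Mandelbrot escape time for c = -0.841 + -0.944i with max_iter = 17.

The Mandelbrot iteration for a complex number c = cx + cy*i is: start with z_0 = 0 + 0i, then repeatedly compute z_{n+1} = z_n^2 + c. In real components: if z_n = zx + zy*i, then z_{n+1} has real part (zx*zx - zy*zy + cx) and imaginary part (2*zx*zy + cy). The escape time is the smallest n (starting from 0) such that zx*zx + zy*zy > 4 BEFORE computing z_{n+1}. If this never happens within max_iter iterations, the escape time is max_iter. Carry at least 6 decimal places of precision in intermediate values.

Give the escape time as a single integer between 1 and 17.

z_0 = 0 + 0i, c = -0.8410 + -0.9440i
Iter 1: z = -0.8410 + -0.9440i, |z|^2 = 1.5984
Iter 2: z = -1.0249 + 0.6438i, |z|^2 = 1.4648
Iter 3: z = -0.2052 + -2.2636i, |z|^2 = 5.1661
Escaped at iteration 3

Answer: 3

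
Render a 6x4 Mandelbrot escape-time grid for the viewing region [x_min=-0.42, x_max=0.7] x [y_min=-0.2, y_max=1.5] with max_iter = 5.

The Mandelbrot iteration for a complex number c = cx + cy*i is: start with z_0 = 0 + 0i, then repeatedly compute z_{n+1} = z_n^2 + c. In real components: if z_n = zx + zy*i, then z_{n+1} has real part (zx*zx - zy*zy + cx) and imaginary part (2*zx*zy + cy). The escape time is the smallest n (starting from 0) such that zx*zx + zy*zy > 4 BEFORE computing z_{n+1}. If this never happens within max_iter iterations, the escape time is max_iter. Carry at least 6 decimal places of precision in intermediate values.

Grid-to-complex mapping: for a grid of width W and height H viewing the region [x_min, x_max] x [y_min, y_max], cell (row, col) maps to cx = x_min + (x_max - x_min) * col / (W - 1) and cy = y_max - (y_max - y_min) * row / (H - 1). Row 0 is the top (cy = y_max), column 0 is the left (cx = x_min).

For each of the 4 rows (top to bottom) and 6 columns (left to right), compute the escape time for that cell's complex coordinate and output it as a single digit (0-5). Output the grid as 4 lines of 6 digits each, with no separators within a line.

Answer: 222222
555432
555553
555553

Derivation:
(row=0, col=0): c = -0.4200 + 1.5000i → escape time 2
(row=0, col=1): c = -0.1960 + 1.5000i → escape time 2
(row=0, col=2): c = 0.0280 + 1.5000i → escape time 2
(row=0, col=3): c = 0.2520 + 1.5000i → escape time 2
(row=0, col=4): c = 0.4760 + 1.5000i → escape time 2
(row=0, col=5): c = 0.7000 + 1.5000i → escape time 2
(row=1, col=0): c = -0.4200 + 0.9333i → escape time 5
(row=1, col=1): c = -0.1960 + 0.9333i → escape time 5
(row=1, col=2): c = 0.0280 + 0.9333i → escape time 5
(row=1, col=3): c = 0.2520 + 0.9333i → escape time 4
(row=1, col=4): c = 0.4760 + 0.9333i → escape time 3
(row=1, col=5): c = 0.7000 + 0.9333i → escape time 2
(row=2, col=0): c = -0.4200 + 0.3667i → escape time 5
(row=2, col=1): c = -0.1960 + 0.3667i → escape time 5
(row=2, col=2): c = 0.0280 + 0.3667i → escape time 5
(row=2, col=3): c = 0.2520 + 0.3667i → escape time 5
(row=2, col=4): c = 0.4760 + 0.3667i → escape time 5
(row=2, col=5): c = 0.7000 + 0.3667i → escape time 3
(row=3, col=0): c = -0.4200 + -0.2000i → escape time 5
(row=3, col=1): c = -0.1960 + -0.2000i → escape time 5
(row=3, col=2): c = 0.0280 + -0.2000i → escape time 5
(row=3, col=3): c = 0.2520 + -0.2000i → escape time 5
(row=3, col=4): c = 0.4760 + -0.2000i → escape time 5
(row=3, col=5): c = 0.7000 + -0.2000i → escape time 3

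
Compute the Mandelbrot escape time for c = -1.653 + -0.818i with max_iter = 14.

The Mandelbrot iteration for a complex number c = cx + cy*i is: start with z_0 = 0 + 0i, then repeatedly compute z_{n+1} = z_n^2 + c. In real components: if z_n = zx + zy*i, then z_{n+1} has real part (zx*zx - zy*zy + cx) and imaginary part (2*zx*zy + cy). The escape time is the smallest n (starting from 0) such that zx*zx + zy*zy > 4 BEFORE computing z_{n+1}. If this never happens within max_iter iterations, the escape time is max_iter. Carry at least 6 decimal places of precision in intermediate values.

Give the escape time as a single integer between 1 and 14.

z_0 = 0 + 0i, c = -1.6530 + -0.8180i
Iter 1: z = -1.6530 + -0.8180i, |z|^2 = 3.4015
Iter 2: z = 0.4103 + 1.8863i, |z|^2 = 3.7265
Iter 3: z = -5.0428 + 0.7298i, |z|^2 = 25.9628
Escaped at iteration 3

Answer: 3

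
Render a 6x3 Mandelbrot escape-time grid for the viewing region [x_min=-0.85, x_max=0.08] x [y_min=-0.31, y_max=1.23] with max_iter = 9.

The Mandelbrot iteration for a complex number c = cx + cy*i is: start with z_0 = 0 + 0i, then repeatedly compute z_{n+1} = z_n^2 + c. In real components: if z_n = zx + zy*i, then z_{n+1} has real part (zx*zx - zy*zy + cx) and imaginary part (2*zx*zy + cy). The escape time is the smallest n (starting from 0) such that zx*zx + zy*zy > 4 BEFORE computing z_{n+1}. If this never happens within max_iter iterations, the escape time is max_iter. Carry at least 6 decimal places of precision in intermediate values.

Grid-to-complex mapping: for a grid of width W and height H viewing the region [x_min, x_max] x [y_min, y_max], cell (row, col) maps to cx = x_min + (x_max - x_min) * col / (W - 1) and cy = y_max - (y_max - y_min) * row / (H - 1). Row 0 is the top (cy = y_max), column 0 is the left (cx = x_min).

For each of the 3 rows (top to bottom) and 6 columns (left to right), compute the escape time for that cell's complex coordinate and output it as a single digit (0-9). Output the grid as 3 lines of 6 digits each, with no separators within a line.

Answer: 333332
699999
999999

Derivation:
(row=0, col=0): c = -0.8500 + 1.2300i → escape time 3
(row=0, col=1): c = -0.6640 + 1.2300i → escape time 3
(row=0, col=2): c = -0.4780 + 1.2300i → escape time 3
(row=0, col=3): c = -0.2920 + 1.2300i → escape time 3
(row=0, col=4): c = -0.1060 + 1.2300i → escape time 3
(row=0, col=5): c = 0.0800 + 1.2300i → escape time 2
(row=1, col=0): c = -0.8500 + 0.4600i → escape time 6
(row=1, col=1): c = -0.6640 + 0.4600i → escape time 9
(row=1, col=2): c = -0.4780 + 0.4600i → escape time 9
(row=1, col=3): c = -0.2920 + 0.4600i → escape time 9
(row=1, col=4): c = -0.1060 + 0.4600i → escape time 9
(row=1, col=5): c = 0.0800 + 0.4600i → escape time 9
(row=2, col=0): c = -0.8500 + -0.3100i → escape time 9
(row=2, col=1): c = -0.6640 + -0.3100i → escape time 9
(row=2, col=2): c = -0.4780 + -0.3100i → escape time 9
(row=2, col=3): c = -0.2920 + -0.3100i → escape time 9
(row=2, col=4): c = -0.1060 + -0.3100i → escape time 9
(row=2, col=5): c = 0.0800 + -0.3100i → escape time 9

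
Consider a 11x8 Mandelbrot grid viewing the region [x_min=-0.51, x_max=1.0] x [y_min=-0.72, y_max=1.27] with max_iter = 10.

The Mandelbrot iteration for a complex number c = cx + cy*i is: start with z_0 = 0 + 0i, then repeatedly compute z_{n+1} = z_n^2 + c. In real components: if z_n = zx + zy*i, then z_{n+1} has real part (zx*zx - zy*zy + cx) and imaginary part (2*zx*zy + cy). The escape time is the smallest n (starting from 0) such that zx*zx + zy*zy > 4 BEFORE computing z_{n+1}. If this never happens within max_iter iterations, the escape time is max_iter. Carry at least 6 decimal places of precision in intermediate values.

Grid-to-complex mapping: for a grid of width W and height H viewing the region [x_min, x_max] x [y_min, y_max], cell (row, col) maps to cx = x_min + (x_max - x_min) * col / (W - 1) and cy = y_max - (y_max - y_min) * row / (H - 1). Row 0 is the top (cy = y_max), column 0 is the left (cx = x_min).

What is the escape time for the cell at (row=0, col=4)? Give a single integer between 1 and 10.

Answer: 2

Derivation:
z_0 = 0 + 0i, c = 0.0940 + 1.2700i
Iter 1: z = 0.0940 + 1.2700i, |z|^2 = 1.6217
Iter 2: z = -1.5101 + 1.5088i, |z|^2 = 4.5567
Escaped at iteration 2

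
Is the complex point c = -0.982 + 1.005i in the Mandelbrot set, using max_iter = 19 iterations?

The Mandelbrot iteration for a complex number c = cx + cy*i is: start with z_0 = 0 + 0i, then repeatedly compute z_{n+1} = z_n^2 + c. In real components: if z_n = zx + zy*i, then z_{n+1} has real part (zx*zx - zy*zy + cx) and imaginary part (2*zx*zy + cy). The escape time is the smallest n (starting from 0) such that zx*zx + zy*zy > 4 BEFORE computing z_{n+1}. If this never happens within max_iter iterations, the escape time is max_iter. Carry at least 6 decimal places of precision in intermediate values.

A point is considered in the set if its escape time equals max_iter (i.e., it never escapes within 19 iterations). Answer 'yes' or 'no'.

Answer: no

Derivation:
z_0 = 0 + 0i, c = -0.9820 + 1.0050i
Iter 1: z = -0.9820 + 1.0050i, |z|^2 = 1.9743
Iter 2: z = -1.0277 + -0.9688i, |z|^2 = 1.9948
Iter 3: z = -0.8644 + 2.9963i, |z|^2 = 9.7252
Escaped at iteration 3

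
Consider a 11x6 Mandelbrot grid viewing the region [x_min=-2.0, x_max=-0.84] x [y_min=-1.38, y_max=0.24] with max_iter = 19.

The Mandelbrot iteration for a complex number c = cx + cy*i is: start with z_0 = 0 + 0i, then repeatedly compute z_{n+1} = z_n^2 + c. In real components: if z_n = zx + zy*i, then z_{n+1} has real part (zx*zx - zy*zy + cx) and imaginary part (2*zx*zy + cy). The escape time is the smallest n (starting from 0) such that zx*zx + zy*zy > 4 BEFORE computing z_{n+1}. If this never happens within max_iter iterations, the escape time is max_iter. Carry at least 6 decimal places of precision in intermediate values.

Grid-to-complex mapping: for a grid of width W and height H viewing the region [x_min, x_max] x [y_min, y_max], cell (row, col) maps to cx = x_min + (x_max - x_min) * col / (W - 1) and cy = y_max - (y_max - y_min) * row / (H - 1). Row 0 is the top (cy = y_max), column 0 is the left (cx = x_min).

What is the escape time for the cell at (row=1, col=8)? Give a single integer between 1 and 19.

z_0 = 0 + 0i, c = -1.0720 + -0.0840i
Iter 1: z = -1.0720 + -0.0840i, |z|^2 = 1.1562
Iter 2: z = 0.0701 + 0.0961i, |z|^2 = 0.0142
Iter 3: z = -1.0763 + -0.0705i, |z|^2 = 1.1634
Iter 4: z = 0.0815 + 0.0678i, |z|^2 = 0.0112
Iter 5: z = -1.0700 + -0.0729i, |z|^2 = 1.1501
Iter 6: z = 0.0675 + 0.0721i, |z|^2 = 0.0098
Iter 7: z = -1.0726 + -0.0743i, |z|^2 = 1.1561
Iter 8: z = 0.0731 + 0.0753i, |z|^2 = 0.0110
Iter 9: z = -1.0723 + -0.0730i, |z|^2 = 1.1552
Iter 10: z = 0.0726 + 0.0726i, |z|^2 = 0.0105
Iter 11: z = -1.0720 + -0.0735i, |z|^2 = 1.1546
Iter 12: z = 0.0718 + 0.0735i, |z|^2 = 0.0106
Iter 13: z = -1.0723 + -0.0734i, |z|^2 = 1.1551
Iter 14: z = 0.0723 + 0.0735i, |z|^2 = 0.0106
Iter 15: z = -1.0722 + -0.0734i, |z|^2 = 1.1549
Iter 16: z = 0.0722 + 0.0733i, |z|^2 = 0.0106
Iter 17: z = -1.0722 + -0.0734i, |z|^2 = 1.1549
Iter 18: z = 0.0722 + 0.0734i, |z|^2 = 0.0106

Answer: 19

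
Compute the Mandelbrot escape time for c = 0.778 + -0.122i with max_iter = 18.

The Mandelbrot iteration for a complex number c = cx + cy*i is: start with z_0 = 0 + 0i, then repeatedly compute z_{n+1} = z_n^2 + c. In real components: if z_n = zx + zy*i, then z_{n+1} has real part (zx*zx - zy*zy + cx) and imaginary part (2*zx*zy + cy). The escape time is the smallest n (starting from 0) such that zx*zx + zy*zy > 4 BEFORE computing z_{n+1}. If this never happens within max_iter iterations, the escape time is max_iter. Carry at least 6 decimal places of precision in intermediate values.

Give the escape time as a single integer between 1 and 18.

z_0 = 0 + 0i, c = 0.7780 + -0.1220i
Iter 1: z = 0.7780 + -0.1220i, |z|^2 = 0.6202
Iter 2: z = 1.3684 + -0.3118i, |z|^2 = 1.9698
Iter 3: z = 2.5533 + -0.9754i, |z|^2 = 7.4707
Escaped at iteration 3

Answer: 3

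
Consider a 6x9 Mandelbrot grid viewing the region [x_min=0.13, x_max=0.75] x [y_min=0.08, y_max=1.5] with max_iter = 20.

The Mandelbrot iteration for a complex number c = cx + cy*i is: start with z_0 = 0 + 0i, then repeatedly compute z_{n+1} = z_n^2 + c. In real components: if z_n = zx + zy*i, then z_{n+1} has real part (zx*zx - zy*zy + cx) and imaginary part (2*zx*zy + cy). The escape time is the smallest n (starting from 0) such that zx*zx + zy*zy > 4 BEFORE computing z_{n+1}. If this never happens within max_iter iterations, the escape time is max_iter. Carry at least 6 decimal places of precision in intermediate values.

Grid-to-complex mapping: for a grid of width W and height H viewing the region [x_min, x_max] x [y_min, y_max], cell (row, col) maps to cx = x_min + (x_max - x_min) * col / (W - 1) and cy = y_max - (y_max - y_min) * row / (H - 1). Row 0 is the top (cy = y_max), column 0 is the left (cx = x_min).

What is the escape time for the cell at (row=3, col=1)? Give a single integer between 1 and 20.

z_0 = 0 + 0i, c = 0.2540 + 0.9675i
Iter 1: z = 0.2540 + 0.9675i, |z|^2 = 1.0006
Iter 2: z = -0.6175 + 1.4590i, |z|^2 = 2.5100
Iter 3: z = -1.4933 + -0.8345i, |z|^2 = 2.9263
Iter 4: z = 1.7876 + 3.4597i, |z|^2 = 15.1652
Escaped at iteration 4

Answer: 4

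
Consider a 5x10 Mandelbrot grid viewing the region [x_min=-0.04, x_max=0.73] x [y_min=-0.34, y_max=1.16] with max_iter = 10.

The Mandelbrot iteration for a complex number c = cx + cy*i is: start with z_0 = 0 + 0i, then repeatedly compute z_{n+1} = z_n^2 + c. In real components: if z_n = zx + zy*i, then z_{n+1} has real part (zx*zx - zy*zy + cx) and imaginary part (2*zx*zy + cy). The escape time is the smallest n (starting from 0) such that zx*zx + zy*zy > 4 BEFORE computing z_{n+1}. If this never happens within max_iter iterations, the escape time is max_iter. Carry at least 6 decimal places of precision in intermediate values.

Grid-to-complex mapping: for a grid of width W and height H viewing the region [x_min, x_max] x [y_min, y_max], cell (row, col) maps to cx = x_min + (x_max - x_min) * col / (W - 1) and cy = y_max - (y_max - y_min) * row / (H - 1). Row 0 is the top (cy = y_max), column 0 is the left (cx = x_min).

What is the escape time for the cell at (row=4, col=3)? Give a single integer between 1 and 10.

z_0 = 0 + 0i, c = 0.5375 + 0.4933i
Iter 1: z = 0.5375 + 0.4933i, |z|^2 = 0.5323
Iter 2: z = 0.5830 + 1.0237i, |z|^2 = 1.3878
Iter 3: z = -0.1705 + 1.6870i, |z|^2 = 2.8750
Iter 4: z = -2.2794 + -0.0818i, |z|^2 = 5.2022
Escaped at iteration 4

Answer: 4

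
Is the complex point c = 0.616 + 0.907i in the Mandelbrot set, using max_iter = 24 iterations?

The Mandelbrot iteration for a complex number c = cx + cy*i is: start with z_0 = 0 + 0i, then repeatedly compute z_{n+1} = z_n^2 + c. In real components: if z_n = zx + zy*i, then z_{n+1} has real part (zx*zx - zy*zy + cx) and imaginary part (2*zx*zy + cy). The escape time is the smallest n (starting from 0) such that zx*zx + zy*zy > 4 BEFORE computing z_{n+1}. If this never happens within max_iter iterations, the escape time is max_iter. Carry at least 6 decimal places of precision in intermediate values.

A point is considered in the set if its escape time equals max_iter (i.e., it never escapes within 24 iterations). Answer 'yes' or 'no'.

Answer: no

Derivation:
z_0 = 0 + 0i, c = 0.6160 + 0.9070i
Iter 1: z = 0.6160 + 0.9070i, |z|^2 = 1.2021
Iter 2: z = 0.1728 + 2.0244i, |z|^2 = 4.1282
Escaped at iteration 2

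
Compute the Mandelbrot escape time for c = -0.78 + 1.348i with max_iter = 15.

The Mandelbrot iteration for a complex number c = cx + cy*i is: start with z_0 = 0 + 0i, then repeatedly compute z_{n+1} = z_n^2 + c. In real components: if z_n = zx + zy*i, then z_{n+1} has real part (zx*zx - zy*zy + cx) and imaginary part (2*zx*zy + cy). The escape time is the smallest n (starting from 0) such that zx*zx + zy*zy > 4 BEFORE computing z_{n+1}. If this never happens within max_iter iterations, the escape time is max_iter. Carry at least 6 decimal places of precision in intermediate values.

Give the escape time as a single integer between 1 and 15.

Answer: 2

Derivation:
z_0 = 0 + 0i, c = -0.7800 + 1.3480i
Iter 1: z = -0.7800 + 1.3480i, |z|^2 = 2.4255
Iter 2: z = -1.9887 + -0.7549i, |z|^2 = 4.5248
Escaped at iteration 2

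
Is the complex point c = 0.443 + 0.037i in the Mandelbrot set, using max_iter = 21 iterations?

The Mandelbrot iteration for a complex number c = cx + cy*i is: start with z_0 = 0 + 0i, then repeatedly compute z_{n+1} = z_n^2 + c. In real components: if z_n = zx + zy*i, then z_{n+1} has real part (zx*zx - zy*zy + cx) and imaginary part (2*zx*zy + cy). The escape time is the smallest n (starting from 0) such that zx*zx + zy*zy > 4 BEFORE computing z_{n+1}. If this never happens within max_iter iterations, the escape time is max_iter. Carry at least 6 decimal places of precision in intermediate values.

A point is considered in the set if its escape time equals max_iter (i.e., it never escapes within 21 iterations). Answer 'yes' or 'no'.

Answer: no

Derivation:
z_0 = 0 + 0i, c = 0.4430 + 0.0370i
Iter 1: z = 0.4430 + 0.0370i, |z|^2 = 0.1976
Iter 2: z = 0.6379 + 0.0698i, |z|^2 = 0.4118
Iter 3: z = 0.8450 + 0.1260i, |z|^2 = 0.7299
Iter 4: z = 1.1412 + 0.2500i, |z|^2 = 1.3648
Iter 5: z = 1.6828 + 0.6076i, |z|^2 = 3.2009
Iter 6: z = 2.9057 + 2.0818i, |z|^2 = 12.7768
Escaped at iteration 6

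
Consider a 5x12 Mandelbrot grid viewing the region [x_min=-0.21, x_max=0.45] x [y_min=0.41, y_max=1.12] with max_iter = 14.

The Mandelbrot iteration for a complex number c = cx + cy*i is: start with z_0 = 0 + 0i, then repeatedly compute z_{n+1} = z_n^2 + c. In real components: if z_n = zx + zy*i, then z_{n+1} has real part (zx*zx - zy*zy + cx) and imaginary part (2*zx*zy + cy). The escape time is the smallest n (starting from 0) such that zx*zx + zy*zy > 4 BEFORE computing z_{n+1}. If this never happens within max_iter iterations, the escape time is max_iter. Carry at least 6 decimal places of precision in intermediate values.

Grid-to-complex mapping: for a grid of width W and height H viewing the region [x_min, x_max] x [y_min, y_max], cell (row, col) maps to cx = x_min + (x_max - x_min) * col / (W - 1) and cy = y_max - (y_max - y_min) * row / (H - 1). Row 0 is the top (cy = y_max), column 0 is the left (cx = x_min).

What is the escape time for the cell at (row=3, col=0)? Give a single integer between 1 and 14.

z_0 = 0 + 0i, c = -0.2100 + 0.9264i
Iter 1: z = -0.2100 + 0.9264i, |z|^2 = 0.9022
Iter 2: z = -1.0240 + 0.5373i, |z|^2 = 1.3374
Iter 3: z = 0.5500 + -0.1741i, |z|^2 = 0.3328
Iter 4: z = 0.0622 + 0.7349i, |z|^2 = 0.5439
Iter 5: z = -0.7462 + 1.0178i, |z|^2 = 1.5927
Iter 6: z = -0.6891 + -0.5926i, |z|^2 = 0.8260
Iter 7: z = -0.0864 + 1.7430i, |z|^2 = 3.0456
Iter 8: z = -3.2406 + 0.6253i, |z|^2 = 10.8928
Escaped at iteration 8

Answer: 8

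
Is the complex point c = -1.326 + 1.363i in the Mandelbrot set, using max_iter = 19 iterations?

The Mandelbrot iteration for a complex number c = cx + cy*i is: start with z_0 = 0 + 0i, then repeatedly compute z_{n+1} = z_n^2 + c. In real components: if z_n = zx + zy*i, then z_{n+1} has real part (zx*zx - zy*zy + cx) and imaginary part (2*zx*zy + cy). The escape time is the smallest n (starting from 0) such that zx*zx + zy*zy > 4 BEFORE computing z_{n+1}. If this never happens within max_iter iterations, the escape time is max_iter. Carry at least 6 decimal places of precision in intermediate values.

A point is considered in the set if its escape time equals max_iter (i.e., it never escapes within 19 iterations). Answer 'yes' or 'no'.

Answer: no

Derivation:
z_0 = 0 + 0i, c = -1.3260 + 1.3630i
Iter 1: z = -1.3260 + 1.3630i, |z|^2 = 3.6160
Iter 2: z = -1.4255 + -2.2517i, |z|^2 = 7.1021
Escaped at iteration 2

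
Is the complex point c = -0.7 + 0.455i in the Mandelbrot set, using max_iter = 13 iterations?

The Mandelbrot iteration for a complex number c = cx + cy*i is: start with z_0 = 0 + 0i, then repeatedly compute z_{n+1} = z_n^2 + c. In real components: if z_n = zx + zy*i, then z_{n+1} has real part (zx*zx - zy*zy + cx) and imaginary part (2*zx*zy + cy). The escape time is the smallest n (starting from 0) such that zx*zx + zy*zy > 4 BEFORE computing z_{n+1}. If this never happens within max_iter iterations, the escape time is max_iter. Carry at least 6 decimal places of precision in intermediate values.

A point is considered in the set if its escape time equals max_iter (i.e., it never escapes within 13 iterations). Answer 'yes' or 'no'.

Answer: yes

Derivation:
z_0 = 0 + 0i, c = -0.7000 + 0.4550i
Iter 1: z = -0.7000 + 0.4550i, |z|^2 = 0.6970
Iter 2: z = -0.4170 + -0.1820i, |z|^2 = 0.2070
Iter 3: z = -0.5592 + 0.6068i, |z|^2 = 0.6809
Iter 4: z = -0.7555 + -0.2237i, |z|^2 = 0.6208
Iter 5: z = -0.1793 + 0.7929i, |z|^2 = 0.6609
Iter 6: z = -1.2966 + 0.1707i, |z|^2 = 1.7104
Iter 7: z = 0.9521 + 0.0123i, |z|^2 = 0.9066
Iter 8: z = 0.2063 + 0.4785i, |z|^2 = 0.2715
Iter 9: z = -0.8864 + 0.6524i, |z|^2 = 1.2114
Iter 10: z = -0.3400 + -0.7016i, |z|^2 = 0.6078
Iter 11: z = -1.0767 + 0.9321i, |z|^2 = 2.0280
Iter 12: z = -0.4095 + -1.5521i, |z|^2 = 2.5766
Did not escape in 13 iterations → in set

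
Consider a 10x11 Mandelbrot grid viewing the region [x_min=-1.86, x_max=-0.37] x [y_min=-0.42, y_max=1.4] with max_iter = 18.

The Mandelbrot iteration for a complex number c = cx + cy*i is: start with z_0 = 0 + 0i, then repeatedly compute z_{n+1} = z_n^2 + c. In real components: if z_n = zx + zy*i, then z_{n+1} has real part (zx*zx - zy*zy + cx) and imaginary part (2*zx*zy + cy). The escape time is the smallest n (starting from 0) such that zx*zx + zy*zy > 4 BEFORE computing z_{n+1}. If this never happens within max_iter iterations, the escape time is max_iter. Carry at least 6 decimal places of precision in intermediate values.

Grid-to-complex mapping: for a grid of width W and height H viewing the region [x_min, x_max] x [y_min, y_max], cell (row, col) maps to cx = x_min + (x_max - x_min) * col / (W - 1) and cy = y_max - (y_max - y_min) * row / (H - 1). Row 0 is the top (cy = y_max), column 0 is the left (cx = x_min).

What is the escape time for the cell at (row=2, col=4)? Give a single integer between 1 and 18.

z_0 = 0 + 0i, c = -1.1978 + 1.0360i
Iter 1: z = -1.1978 + 1.0360i, |z|^2 = 2.5080
Iter 2: z = -0.8364 + -1.4458i, |z|^2 = 2.7899
Iter 3: z = -2.5885 + 3.4545i, |z|^2 = 18.6343
Escaped at iteration 3

Answer: 3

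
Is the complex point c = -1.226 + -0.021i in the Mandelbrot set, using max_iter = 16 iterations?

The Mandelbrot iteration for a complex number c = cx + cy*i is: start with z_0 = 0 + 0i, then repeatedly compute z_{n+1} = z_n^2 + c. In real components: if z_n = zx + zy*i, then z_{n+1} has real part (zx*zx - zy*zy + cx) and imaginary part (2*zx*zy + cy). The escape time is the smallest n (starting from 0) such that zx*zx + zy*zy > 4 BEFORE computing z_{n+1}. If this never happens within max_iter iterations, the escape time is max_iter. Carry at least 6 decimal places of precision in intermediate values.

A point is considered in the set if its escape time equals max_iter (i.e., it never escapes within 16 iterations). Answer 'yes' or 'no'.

z_0 = 0 + 0i, c = -1.2260 + -0.0210i
Iter 1: z = -1.2260 + -0.0210i, |z|^2 = 1.5035
Iter 2: z = 0.2766 + 0.0305i, |z|^2 = 0.0775
Iter 3: z = -1.1504 + -0.0041i, |z|^2 = 1.3234
Iter 4: z = 0.0974 + -0.0115i, |z|^2 = 0.0096
Iter 5: z = -1.2166 + -0.0232i, |z|^2 = 1.4808
Iter 6: z = 0.2537 + 0.0355i, |z|^2 = 0.0656
Iter 7: z = -1.1629 + -0.0030i, |z|^2 = 1.3524
Iter 8: z = 0.1263 + -0.0141i, |z|^2 = 0.0162
Iter 9: z = -1.2102 + -0.0246i, |z|^2 = 1.4653
Iter 10: z = 0.2381 + 0.0385i, |z|^2 = 0.0582
Iter 11: z = -1.1708 + -0.0027i, |z|^2 = 1.3708
Iter 12: z = 0.1448 + -0.0147i, |z|^2 = 0.0212
Iter 13: z = -1.2053 + -0.0253i, |z|^2 = 1.4533
Iter 14: z = 0.2260 + 0.0399i, |z|^2 = 0.0527
Iter 15: z = -1.1765 + -0.0030i, |z|^2 = 1.3842
Did not escape in 16 iterations → in set

Answer: yes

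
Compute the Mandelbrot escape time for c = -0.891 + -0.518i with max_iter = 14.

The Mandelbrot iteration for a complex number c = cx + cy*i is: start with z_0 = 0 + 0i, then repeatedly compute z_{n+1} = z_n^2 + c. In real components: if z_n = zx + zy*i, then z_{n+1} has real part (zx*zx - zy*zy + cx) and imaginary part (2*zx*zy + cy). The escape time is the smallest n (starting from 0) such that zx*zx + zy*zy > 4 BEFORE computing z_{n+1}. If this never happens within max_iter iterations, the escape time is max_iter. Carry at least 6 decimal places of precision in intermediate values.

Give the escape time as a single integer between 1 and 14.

z_0 = 0 + 0i, c = -0.8910 + -0.5180i
Iter 1: z = -0.8910 + -0.5180i, |z|^2 = 1.0622
Iter 2: z = -0.3654 + 0.4051i, |z|^2 = 0.2976
Iter 3: z = -0.9215 + -0.8141i, |z|^2 = 1.5119
Iter 4: z = -0.7045 + 0.9824i, |z|^2 = 1.4614
Iter 5: z = -1.3598 + -1.9021i, |z|^2 = 5.4671
Escaped at iteration 5

Answer: 5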